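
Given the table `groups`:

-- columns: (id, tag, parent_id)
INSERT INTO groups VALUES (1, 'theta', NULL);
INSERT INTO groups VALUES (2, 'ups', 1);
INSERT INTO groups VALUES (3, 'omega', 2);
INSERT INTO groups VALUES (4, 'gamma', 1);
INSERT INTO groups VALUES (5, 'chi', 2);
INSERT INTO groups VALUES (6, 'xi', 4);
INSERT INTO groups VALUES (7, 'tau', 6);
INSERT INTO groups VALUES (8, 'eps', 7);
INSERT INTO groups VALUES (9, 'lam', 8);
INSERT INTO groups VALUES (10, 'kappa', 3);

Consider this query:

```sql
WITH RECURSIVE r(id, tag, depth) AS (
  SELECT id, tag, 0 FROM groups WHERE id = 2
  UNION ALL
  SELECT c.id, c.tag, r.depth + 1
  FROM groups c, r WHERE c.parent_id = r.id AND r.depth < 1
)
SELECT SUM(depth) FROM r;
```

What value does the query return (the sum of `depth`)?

2

Base: id=2 (ups) at depth 0.
Iteration 1: rows with parent_id in {2} -> omega (id 3, depth 1), chi (id 5, depth 1).
Iteration 2: depth < 1 fails for all current rows; recursion stops.
SUM(depth) = 0 + 1 + 1 = 2.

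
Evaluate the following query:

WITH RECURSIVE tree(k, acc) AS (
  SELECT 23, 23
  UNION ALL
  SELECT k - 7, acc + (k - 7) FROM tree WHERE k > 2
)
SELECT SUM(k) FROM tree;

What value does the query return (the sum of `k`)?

50

Base: k=23, acc=23.
Iteration 1: 23 > 2 holds -> k = 23 - 7 = 16, acc = 23 + 16 = 39.
Iteration 2: 16 > 2 holds -> k = 16 - 7 = 9, acc = 39 + 9 = 48.
Iteration 3: 9 > 2 holds -> k = 9 - 7 = 2, acc = 48 + 2 = 50.
Iteration 4: 2 > 2 fails; recursion stops.
SUM(k) = 23 + 16 + 9 + 2 = 50.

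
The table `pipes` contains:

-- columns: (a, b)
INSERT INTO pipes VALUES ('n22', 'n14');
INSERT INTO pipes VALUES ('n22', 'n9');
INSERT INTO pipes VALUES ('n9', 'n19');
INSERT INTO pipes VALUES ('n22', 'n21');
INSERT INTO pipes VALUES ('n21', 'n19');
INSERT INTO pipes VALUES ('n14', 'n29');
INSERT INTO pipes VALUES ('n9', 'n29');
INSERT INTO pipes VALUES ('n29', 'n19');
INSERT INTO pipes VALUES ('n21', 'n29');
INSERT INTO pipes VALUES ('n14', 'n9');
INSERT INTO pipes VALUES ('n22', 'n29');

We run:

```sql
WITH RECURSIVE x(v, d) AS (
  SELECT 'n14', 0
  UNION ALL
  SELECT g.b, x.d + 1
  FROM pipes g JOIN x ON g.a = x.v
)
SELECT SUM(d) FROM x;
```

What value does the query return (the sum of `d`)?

Base: (n14, d=0).
Iteration 1: edges from {n14} -> (n29, d=1), (n9, d=1).
Iteration 2: edges from {n29,n9} -> (n19, d=2) x2, (n29, d=2). [UNION ALL keeps all 3 new rows, including repeats]
Iteration 3: edges from {n19,n29} -> (n19, d=3).
Iteration 4: no outgoing edges from {n19}; recursion stops.
SUM(d) = 0 + 1 + 1 + 2 + 2 + 2 + 3 = 11.

11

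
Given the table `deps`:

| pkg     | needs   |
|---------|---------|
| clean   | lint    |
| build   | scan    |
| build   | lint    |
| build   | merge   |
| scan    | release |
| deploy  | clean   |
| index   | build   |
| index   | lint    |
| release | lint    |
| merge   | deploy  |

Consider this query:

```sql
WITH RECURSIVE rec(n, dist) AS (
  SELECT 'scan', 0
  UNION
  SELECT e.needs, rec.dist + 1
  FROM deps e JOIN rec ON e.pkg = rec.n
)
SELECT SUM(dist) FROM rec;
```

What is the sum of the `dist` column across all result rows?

3

Base: (scan, dist=0).
Iteration 1: edges from {scan} -> (release, dist=1).
Iteration 2: edges from {release} -> (lint, dist=2).
Iteration 3: no outgoing edges from {lint}; recursion stops.
SUM(dist) = 0 + 1 + 2 = 3.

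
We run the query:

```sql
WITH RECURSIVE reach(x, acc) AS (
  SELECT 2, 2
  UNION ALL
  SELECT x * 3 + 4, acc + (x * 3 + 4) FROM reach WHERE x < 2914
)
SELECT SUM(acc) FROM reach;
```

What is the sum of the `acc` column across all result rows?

Base: x=2, acc=2.
Iteration 1: 2 < 2914 holds -> x = 2 * 3 + 4 = 10, acc = 2 + 10 = 12.
Iteration 2: 10 < 2914 holds -> x = 10 * 3 + 4 = 34, acc = 12 + 34 = 46.
Iteration 3: 34 < 2914 holds -> x = 34 * 3 + 4 = 106, acc = 46 + 106 = 152.
Iteration 4: 106 < 2914 holds -> x = 106 * 3 + 4 = 322, acc = 152 + 322 = 474.
Iteration 5: 322 < 2914 holds -> x = 322 * 3 + 4 = 970, acc = 474 + 970 = 1444.
Iteration 6: 970 < 2914 holds -> x = 970 * 3 + 4 = 2914, acc = 1444 + 2914 = 4358.
Iteration 7: 2914 < 2914 fails; recursion stops.
SUM(acc) = 2 + 12 + 46 + 152 + 474 + 1444 + 4358 = 6488.

6488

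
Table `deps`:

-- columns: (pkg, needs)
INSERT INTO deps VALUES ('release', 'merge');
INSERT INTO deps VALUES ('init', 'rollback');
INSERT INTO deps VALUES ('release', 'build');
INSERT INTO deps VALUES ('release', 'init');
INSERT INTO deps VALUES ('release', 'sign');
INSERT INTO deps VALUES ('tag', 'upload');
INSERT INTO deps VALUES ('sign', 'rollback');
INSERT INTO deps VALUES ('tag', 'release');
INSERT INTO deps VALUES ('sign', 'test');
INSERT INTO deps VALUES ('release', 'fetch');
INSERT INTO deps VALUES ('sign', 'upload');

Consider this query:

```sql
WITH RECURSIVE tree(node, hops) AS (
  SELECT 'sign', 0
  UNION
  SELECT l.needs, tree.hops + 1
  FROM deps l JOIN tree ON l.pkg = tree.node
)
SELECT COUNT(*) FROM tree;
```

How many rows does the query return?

Base: (sign, hops=0).
Iteration 1: edges from {sign} -> (rollback, hops=1), (test, hops=1), (upload, hops=1).
Iteration 2: no outgoing edges from {rollback,test,upload}; recursion stops.
Total rows emitted: 4.

4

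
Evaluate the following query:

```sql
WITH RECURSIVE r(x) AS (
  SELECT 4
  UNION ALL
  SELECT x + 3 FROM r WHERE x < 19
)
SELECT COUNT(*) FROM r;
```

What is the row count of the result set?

6

Base: x=4.
Iteration 1: 4 < 19 holds -> x = 4 + 3 = 7.
Iteration 2: 7 < 19 holds -> x = 7 + 3 = 10.
Iteration 3: 10 < 19 holds -> x = 10 + 3 = 13.
Iteration 4: 13 < 19 holds -> x = 13 + 3 = 16.
Iteration 5: 16 < 19 holds -> x = 16 + 3 = 19.
Iteration 6: 19 < 19 fails; recursion stops.
Total rows emitted: 6.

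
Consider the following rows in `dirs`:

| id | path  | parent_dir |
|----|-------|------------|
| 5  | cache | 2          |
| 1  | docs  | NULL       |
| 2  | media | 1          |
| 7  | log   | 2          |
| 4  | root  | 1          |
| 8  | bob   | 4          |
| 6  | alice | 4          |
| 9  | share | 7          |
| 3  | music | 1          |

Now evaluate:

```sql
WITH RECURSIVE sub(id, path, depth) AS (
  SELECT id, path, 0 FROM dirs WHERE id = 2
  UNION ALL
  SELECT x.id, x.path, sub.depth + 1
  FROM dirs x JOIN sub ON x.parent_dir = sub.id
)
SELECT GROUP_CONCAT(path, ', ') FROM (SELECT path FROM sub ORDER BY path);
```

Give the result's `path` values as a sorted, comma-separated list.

Base: id=2 (media) at depth 0.
Iteration 1: rows with parent_dir in {2} -> cache (id 5, depth 1), log (id 7, depth 1).
Iteration 2: rows with parent_dir in {5,7} -> share (id 9, depth 2).
Iteration 3: no rows with parent_dir in {9}; recursion stops.

cache, log, media, share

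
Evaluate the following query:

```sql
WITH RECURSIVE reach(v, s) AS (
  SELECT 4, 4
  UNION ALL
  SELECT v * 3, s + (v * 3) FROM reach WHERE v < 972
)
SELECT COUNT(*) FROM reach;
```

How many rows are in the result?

6

Base: v=4, s=4.
Iteration 1: 4 < 972 holds -> v = 4 * 3 = 12, s = 4 + 12 = 16.
Iteration 2: 12 < 972 holds -> v = 12 * 3 = 36, s = 16 + 36 = 52.
Iteration 3: 36 < 972 holds -> v = 36 * 3 = 108, s = 52 + 108 = 160.
Iteration 4: 108 < 972 holds -> v = 108 * 3 = 324, s = 160 + 324 = 484.
Iteration 5: 324 < 972 holds -> v = 324 * 3 = 972, s = 484 + 972 = 1456.
Iteration 6: 972 < 972 fails; recursion stops.
Total rows emitted: 6.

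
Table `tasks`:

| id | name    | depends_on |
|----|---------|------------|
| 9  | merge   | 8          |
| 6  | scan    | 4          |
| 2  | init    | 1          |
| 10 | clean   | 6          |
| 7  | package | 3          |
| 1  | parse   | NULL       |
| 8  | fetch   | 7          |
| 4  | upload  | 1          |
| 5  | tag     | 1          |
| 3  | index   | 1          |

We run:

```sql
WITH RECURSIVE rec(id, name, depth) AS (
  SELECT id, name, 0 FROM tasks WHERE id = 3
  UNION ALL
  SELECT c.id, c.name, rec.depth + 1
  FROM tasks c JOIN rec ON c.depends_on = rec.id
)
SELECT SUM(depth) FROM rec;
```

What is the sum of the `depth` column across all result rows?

Base: id=3 (index) at depth 0.
Iteration 1: rows with depends_on in {3} -> package (id 7, depth 1).
Iteration 2: rows with depends_on in {7} -> fetch (id 8, depth 2).
Iteration 3: rows with depends_on in {8} -> merge (id 9, depth 3).
Iteration 4: no rows with depends_on in {9}; recursion stops.
SUM(depth) = 0 + 1 + 2 + 3 = 6.

6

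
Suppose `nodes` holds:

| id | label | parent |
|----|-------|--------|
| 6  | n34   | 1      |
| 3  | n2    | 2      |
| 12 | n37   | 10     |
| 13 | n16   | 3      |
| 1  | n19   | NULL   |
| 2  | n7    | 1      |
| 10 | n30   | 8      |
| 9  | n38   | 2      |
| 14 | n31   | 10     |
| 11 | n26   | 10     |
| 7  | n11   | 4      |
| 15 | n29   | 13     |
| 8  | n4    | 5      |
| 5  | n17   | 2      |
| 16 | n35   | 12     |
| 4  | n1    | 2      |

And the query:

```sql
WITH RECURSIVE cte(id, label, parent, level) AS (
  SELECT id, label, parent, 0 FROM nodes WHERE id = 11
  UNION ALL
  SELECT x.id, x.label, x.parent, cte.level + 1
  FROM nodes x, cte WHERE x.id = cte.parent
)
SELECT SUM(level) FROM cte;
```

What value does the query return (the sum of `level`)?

15

Base: id=11 (n26), parent=10, level 0.
Iteration 1: join on id=10 -> n30 (id 10, parent=8, level 1).
Iteration 2: join on id=8 -> n4 (id 8, parent=5, level 2).
Iteration 3: join on id=5 -> n17 (id 5, parent=2, level 3).
Iteration 4: join on id=2 -> n7 (id 2, parent=1, level 4).
Iteration 5: join on id=1 -> n19 (id 1, parent=NULL, level 5).
Iteration 6: parent is NULL; no match; recursion stops.
SUM(level) = 0 + 1 + 2 + 3 + 4 + 5 = 15.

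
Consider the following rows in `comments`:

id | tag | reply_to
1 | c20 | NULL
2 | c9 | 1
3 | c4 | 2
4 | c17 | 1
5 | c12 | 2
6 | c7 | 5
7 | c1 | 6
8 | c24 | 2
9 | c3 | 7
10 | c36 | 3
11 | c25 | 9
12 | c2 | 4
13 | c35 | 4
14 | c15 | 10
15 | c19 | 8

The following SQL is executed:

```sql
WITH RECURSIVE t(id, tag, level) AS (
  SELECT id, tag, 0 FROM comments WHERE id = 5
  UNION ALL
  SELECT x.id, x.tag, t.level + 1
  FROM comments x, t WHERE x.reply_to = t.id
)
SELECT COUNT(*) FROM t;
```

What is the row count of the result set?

5

Base: id=5 (c12) at level 0.
Iteration 1: rows with reply_to in {5} -> c7 (id 6, level 1).
Iteration 2: rows with reply_to in {6} -> c1 (id 7, level 2).
Iteration 3: rows with reply_to in {7} -> c3 (id 9, level 3).
Iteration 4: rows with reply_to in {9} -> c25 (id 11, level 4).
Iteration 5: no rows with reply_to in {11}; recursion stops.
Total rows emitted: 5.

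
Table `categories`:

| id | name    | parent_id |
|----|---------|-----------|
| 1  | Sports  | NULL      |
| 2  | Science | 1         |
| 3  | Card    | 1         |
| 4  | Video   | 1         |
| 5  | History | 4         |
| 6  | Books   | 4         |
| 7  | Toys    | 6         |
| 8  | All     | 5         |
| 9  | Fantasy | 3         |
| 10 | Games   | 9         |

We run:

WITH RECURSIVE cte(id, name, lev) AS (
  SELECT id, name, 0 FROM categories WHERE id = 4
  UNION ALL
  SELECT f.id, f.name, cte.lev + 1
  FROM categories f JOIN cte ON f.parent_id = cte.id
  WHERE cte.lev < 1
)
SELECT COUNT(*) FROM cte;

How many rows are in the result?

3

Base: id=4 (Video) at lev 0.
Iteration 1: rows with parent_id in {4} -> History (id 5, lev 1), Books (id 6, lev 1).
Iteration 2: lev < 1 fails for all current rows; recursion stops.
Total rows emitted: 3.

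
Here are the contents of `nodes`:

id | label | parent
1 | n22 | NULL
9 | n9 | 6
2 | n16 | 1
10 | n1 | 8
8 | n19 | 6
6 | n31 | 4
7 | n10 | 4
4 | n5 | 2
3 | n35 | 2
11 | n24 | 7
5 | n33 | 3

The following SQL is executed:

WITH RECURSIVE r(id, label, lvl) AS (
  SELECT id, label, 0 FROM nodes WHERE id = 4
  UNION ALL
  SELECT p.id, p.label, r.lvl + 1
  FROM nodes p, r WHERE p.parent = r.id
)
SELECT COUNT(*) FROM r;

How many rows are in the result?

Base: id=4 (n5) at lvl 0.
Iteration 1: rows with parent in {4} -> n31 (id 6, lvl 1), n10 (id 7, lvl 1).
Iteration 2: rows with parent in {6,7} -> n19 (id 8, lvl 2), n9 (id 9, lvl 2), n24 (id 11, lvl 2).
Iteration 3: rows with parent in {8,9,11} -> n1 (id 10, lvl 3).
Iteration 4: no rows with parent in {10}; recursion stops.
Total rows emitted: 7.

7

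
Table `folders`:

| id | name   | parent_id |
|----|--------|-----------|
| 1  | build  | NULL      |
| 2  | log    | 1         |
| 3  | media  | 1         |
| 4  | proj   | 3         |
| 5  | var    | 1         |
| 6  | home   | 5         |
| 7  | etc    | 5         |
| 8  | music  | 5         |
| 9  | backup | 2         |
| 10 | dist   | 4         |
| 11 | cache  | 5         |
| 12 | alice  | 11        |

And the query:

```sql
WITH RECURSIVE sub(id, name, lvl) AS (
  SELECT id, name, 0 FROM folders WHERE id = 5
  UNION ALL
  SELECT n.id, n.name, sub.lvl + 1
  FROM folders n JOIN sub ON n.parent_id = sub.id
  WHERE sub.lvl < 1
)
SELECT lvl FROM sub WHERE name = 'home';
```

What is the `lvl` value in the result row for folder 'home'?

Base: id=5 (var) at lvl 0.
Iteration 1: rows with parent_id in {5} -> home (id 6, lvl 1), etc (id 7, lvl 1), music (id 8, lvl 1), cache (id 11, lvl 1).
Iteration 2: lvl < 1 fails for all current rows; recursion stops.

1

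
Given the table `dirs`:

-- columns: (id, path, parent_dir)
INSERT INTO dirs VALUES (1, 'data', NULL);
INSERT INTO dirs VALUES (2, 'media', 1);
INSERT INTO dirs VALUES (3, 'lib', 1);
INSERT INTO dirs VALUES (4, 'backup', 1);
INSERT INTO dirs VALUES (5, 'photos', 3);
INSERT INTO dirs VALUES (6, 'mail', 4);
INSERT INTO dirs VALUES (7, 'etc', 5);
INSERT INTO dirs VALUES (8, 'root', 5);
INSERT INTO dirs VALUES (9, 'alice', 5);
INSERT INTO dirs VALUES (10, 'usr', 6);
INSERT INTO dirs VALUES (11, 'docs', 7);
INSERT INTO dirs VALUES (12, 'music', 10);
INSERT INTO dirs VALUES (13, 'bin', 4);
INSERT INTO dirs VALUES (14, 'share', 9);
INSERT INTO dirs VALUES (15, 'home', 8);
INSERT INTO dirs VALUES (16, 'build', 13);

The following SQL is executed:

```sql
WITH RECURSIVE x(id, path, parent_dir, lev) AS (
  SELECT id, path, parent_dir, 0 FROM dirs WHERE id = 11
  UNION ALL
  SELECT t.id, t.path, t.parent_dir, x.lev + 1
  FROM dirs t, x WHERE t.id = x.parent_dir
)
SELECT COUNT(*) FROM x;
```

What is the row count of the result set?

5

Base: id=11 (docs), parent_dir=7, lev 0.
Iteration 1: join on id=7 -> etc (id 7, parent_dir=5, lev 1).
Iteration 2: join on id=5 -> photos (id 5, parent_dir=3, lev 2).
Iteration 3: join on id=3 -> lib (id 3, parent_dir=1, lev 3).
Iteration 4: join on id=1 -> data (id 1, parent_dir=NULL, lev 4).
Iteration 5: parent_dir is NULL; no match; recursion stops.
Total rows emitted: 5.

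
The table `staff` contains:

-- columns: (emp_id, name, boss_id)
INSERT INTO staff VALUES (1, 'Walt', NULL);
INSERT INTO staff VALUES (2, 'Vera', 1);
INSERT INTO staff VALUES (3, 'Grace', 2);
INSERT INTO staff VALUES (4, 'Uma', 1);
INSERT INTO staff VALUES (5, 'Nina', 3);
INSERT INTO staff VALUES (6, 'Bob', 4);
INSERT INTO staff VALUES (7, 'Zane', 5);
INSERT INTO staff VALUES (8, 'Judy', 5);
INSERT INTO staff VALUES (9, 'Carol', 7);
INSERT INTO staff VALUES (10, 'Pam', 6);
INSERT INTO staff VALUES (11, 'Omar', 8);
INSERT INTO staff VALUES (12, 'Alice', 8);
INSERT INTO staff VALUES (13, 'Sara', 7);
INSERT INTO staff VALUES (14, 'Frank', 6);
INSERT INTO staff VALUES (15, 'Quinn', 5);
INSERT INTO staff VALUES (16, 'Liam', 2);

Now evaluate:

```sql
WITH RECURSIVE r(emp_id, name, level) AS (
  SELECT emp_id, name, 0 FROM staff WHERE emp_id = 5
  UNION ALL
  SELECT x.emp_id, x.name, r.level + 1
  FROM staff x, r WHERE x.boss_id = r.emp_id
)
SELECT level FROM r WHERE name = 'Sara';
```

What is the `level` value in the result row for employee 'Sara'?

2

Base: emp_id=5 (Nina) at level 0.
Iteration 1: rows with boss_id in {5} -> Zane (id 7, level 1), Judy (id 8, level 1), Quinn (id 15, level 1).
Iteration 2: rows with boss_id in {7,8,15} -> Carol (id 9, level 2), Omar (id 11, level 2), Alice (id 12, level 2), Sara (id 13, level 2).
Iteration 3: no rows with boss_id in {9,11,12,13}; recursion stops.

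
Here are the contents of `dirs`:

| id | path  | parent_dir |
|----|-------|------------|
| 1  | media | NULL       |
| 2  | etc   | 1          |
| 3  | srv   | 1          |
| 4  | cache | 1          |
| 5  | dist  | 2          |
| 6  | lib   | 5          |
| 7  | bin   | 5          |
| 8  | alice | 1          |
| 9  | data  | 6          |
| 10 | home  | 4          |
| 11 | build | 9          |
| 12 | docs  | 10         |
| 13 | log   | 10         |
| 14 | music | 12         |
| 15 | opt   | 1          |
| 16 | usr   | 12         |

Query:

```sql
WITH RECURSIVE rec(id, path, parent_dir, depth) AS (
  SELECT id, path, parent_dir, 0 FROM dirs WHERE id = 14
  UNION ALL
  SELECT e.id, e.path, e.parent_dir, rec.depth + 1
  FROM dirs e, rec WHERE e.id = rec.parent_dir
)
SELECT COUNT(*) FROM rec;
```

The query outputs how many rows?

Base: id=14 (music), parent_dir=12, depth 0.
Iteration 1: join on id=12 -> docs (id 12, parent_dir=10, depth 1).
Iteration 2: join on id=10 -> home (id 10, parent_dir=4, depth 2).
Iteration 3: join on id=4 -> cache (id 4, parent_dir=1, depth 3).
Iteration 4: join on id=1 -> media (id 1, parent_dir=NULL, depth 4).
Iteration 5: parent_dir is NULL; no match; recursion stops.
Total rows emitted: 5.

5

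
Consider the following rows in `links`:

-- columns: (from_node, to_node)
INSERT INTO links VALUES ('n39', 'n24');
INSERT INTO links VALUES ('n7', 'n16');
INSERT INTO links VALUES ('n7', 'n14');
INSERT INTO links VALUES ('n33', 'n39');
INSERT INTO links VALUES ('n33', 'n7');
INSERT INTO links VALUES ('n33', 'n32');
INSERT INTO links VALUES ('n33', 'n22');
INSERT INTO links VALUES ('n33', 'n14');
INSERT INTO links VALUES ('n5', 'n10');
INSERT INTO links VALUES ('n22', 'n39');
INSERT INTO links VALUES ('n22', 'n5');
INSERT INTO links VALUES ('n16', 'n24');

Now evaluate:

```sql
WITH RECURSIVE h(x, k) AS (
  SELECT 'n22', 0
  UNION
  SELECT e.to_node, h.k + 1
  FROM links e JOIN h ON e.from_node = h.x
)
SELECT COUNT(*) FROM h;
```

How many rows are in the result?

Base: (n22, k=0).
Iteration 1: edges from {n22} -> (n39, k=1), (n5, k=1).
Iteration 2: edges from {n39,n5} -> (n10, k=2), (n24, k=2).
Iteration 3: no outgoing edges from {n10,n24}; recursion stops.
Total rows emitted: 5.

5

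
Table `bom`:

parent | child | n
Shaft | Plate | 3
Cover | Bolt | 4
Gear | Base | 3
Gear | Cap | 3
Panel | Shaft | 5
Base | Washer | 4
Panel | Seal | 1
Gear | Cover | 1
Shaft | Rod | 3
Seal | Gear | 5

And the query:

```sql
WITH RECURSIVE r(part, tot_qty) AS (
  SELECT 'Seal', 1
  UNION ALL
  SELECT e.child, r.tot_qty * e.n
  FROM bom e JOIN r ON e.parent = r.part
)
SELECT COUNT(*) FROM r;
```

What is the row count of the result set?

7

Base: (Seal, tot_qty=1).
Iteration 1: components of {Seal} -> Gear = 1*5 = 5.
Iteration 2: components of {Gear} -> Base = 5*3 = 15, Cap = 5*3 = 15, Cover = 5*1 = 5.
Iteration 3: components of {Base,Cap,Cover} -> Bolt = 5*4 = 20, Washer = 15*4 = 60.
Iteration 4: no further components; recursion stops.
Total rows emitted: 7.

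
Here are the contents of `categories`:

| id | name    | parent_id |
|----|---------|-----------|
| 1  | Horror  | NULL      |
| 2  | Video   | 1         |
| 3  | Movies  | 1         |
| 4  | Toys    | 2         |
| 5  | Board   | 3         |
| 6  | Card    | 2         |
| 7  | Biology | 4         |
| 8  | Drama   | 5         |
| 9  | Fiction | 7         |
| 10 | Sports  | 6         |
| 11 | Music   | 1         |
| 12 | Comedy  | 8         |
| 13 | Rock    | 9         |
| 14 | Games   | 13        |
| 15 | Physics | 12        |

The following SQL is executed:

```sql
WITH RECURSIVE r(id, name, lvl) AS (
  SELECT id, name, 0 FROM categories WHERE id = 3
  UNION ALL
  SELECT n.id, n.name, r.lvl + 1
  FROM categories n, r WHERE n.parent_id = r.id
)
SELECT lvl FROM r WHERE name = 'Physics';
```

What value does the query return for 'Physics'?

4

Base: id=3 (Movies) at lvl 0.
Iteration 1: rows with parent_id in {3} -> Board (id 5, lvl 1).
Iteration 2: rows with parent_id in {5} -> Drama (id 8, lvl 2).
Iteration 3: rows with parent_id in {8} -> Comedy (id 12, lvl 3).
Iteration 4: rows with parent_id in {12} -> Physics (id 15, lvl 4).
Iteration 5: no rows with parent_id in {15}; recursion stops.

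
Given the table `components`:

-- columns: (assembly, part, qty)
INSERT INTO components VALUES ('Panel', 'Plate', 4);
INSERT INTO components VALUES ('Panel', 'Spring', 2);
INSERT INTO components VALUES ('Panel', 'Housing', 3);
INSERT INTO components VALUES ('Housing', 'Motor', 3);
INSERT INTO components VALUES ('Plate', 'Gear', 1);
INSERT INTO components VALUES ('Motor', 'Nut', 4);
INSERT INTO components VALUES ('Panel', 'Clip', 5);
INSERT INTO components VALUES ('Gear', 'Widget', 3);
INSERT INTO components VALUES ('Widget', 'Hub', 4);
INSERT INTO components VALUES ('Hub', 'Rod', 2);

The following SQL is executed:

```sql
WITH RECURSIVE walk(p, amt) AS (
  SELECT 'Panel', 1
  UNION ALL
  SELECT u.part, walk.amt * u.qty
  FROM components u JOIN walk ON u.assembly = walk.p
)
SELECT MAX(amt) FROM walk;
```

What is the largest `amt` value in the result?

96

Base: (Panel, amt=1).
Iteration 1: components of {Panel} -> Clip = 1*5 = 5, Housing = 1*3 = 3, Plate = 1*4 = 4, Spring = 1*2 = 2.
Iteration 2: components of {Clip,Housing,Plate,Spring} -> Gear = 4*1 = 4, Motor = 3*3 = 9.
Iteration 3: components of {Gear,Motor} -> Nut = 9*4 = 36, Widget = 4*3 = 12.
Iteration 4: components of {Nut,Widget} -> Hub = 12*4 = 48.
Iteration 5: components of {Hub} -> Rod = 48*2 = 96.
Iteration 6: no further components; recursion stops.
amt values: 1, 4, 2, 3, 5, 4, 9, 12, 36, 48, 96; the maximum is 96.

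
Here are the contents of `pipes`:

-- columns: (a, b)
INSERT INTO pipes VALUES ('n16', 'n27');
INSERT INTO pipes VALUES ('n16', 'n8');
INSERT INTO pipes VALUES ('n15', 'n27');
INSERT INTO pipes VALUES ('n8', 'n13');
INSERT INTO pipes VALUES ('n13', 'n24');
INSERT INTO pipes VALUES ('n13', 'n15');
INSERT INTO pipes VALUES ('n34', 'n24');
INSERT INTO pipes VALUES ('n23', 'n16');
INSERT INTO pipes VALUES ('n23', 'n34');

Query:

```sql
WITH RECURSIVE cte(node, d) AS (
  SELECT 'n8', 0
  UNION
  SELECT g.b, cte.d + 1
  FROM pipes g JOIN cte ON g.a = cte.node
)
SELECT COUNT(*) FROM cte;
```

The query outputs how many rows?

Base: (n8, d=0).
Iteration 1: edges from {n8} -> (n13, d=1).
Iteration 2: edges from {n13} -> (n15, d=2), (n24, d=2).
Iteration 3: edges from {n15,n24} -> (n27, d=3).
Iteration 4: no outgoing edges from {n27}; recursion stops.
Total rows emitted: 5.

5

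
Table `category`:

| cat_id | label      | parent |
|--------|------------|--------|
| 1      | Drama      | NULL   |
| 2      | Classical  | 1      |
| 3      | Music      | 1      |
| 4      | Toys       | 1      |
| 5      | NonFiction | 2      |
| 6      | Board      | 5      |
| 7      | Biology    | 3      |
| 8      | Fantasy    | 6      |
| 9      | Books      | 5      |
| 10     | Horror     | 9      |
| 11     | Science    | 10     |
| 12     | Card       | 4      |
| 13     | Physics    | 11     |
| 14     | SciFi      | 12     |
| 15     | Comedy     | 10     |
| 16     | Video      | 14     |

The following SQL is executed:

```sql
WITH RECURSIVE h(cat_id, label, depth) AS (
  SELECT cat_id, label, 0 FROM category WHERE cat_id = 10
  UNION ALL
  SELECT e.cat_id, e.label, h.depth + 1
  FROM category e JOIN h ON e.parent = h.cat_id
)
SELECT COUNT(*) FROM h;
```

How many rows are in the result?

Base: cat_id=10 (Horror) at depth 0.
Iteration 1: rows with parent in {10} -> Science (id 11, depth 1), Comedy (id 15, depth 1).
Iteration 2: rows with parent in {11,15} -> Physics (id 13, depth 2).
Iteration 3: no rows with parent in {13}; recursion stops.
Total rows emitted: 4.

4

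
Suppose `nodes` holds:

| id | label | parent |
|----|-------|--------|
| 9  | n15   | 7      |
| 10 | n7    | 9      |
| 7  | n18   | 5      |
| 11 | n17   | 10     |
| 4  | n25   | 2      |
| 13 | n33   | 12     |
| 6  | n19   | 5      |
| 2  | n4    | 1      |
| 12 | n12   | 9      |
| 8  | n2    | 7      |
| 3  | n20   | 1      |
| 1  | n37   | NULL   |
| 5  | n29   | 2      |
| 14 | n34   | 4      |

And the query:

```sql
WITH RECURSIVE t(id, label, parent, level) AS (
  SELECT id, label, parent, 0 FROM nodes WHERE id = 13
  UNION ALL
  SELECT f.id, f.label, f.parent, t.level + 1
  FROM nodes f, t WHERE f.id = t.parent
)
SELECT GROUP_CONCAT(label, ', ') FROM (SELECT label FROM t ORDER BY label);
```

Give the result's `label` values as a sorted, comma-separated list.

n12, n15, n18, n29, n33, n37, n4

Base: id=13 (n33), parent=12, level 0.
Iteration 1: join on id=12 -> n12 (id 12, parent=9, level 1).
Iteration 2: join on id=9 -> n15 (id 9, parent=7, level 2).
Iteration 3: join on id=7 -> n18 (id 7, parent=5, level 3).
Iteration 4: join on id=5 -> n29 (id 5, parent=2, level 4).
Iteration 5: join on id=2 -> n4 (id 2, parent=1, level 5).
Iteration 6: join on id=1 -> n37 (id 1, parent=NULL, level 6).
Iteration 7: parent is NULL; no match; recursion stops.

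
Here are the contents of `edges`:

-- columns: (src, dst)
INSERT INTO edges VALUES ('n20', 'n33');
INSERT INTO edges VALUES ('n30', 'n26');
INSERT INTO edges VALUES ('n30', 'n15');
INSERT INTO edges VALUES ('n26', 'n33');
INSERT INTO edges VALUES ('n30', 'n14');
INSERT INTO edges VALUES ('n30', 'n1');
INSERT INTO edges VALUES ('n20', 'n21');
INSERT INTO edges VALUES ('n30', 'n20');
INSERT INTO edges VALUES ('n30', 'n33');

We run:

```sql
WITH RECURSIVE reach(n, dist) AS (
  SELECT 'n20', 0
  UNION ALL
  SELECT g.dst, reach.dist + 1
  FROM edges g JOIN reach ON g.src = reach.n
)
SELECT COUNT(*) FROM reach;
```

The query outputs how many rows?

3

Base: (n20, dist=0).
Iteration 1: edges from {n20} -> (n21, dist=1), (n33, dist=1).
Iteration 2: no outgoing edges from {n21,n33}; recursion stops.
Total rows emitted: 3.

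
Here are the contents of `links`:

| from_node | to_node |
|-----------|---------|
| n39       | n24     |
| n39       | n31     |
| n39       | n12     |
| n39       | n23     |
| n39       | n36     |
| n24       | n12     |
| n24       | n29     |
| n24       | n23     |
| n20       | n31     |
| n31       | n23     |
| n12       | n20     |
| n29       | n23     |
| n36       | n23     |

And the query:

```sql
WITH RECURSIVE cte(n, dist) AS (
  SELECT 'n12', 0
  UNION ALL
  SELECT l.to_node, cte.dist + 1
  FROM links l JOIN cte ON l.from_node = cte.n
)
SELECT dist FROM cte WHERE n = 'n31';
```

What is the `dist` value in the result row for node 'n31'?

2

Base: (n12, dist=0).
Iteration 1: edges from {n12} -> (n20, dist=1).
Iteration 2: edges from {n20} -> (n31, dist=2).
Iteration 3: edges from {n31} -> (n23, dist=3).
Iteration 4: no outgoing edges from {n23}; recursion stops.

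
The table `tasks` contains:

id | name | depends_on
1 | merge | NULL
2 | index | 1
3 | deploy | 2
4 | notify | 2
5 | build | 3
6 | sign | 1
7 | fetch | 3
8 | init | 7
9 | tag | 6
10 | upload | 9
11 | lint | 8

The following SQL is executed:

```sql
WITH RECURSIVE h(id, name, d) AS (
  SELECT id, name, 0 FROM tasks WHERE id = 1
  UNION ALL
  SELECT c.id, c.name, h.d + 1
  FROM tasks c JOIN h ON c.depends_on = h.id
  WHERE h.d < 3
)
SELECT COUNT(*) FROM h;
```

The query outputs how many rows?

9

Base: id=1 (merge) at d 0.
Iteration 1: rows with depends_on in {1} -> index (id 2, d 1), sign (id 6, d 1).
Iteration 2: rows with depends_on in {2,6} -> deploy (id 3, d 2), notify (id 4, d 2), tag (id 9, d 2).
Iteration 3: rows with depends_on in {3,4,9} -> build (id 5, d 3), fetch (id 7, d 3), upload (id 10, d 3).
Iteration 4: d < 3 fails for all current rows; recursion stops.
Total rows emitted: 9.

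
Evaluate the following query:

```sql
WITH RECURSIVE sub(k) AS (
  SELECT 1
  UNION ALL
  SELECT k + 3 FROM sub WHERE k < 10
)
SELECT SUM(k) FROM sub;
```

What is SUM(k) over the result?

Base: k=1.
Iteration 1: 1 < 10 holds -> k = 1 + 3 = 4.
Iteration 2: 4 < 10 holds -> k = 4 + 3 = 7.
Iteration 3: 7 < 10 holds -> k = 7 + 3 = 10.
Iteration 4: 10 < 10 fails; recursion stops.
SUM(k) = 1 + 4 + 7 + 10 = 22.

22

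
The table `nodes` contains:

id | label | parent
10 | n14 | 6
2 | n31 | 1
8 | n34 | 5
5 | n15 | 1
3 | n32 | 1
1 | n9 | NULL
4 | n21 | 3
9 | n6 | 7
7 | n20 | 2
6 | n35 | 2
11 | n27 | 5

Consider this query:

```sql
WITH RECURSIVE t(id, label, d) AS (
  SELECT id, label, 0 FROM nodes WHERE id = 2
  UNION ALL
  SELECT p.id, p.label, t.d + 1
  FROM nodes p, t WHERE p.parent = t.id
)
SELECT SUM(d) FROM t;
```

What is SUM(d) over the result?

6

Base: id=2 (n31) at d 0.
Iteration 1: rows with parent in {2} -> n35 (id 6, d 1), n20 (id 7, d 1).
Iteration 2: rows with parent in {6,7} -> n6 (id 9, d 2), n14 (id 10, d 2).
Iteration 3: no rows with parent in {9,10}; recursion stops.
SUM(d) = 0 + 1 + 1 + 2 + 2 = 6.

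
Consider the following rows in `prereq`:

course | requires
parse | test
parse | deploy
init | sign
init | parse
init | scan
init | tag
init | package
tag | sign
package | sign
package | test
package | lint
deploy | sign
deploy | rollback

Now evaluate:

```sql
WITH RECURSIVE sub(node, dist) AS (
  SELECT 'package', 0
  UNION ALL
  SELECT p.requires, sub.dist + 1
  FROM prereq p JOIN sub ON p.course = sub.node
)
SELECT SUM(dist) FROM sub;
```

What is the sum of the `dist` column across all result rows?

Base: (package, dist=0).
Iteration 1: edges from {package} -> (lint, dist=1), (sign, dist=1), (test, dist=1).
Iteration 2: no outgoing edges from {lint,sign,test}; recursion stops.
SUM(dist) = 0 + 1 + 1 + 1 = 3.

3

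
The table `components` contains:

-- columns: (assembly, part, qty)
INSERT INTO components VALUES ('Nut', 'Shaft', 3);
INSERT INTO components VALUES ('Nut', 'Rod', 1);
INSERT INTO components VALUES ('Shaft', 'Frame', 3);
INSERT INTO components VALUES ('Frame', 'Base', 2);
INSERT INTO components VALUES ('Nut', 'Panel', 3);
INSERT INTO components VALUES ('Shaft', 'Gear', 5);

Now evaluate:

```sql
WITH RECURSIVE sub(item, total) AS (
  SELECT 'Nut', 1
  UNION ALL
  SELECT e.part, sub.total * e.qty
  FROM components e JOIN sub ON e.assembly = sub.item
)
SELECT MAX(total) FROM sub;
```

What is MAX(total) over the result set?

18

Base: (Nut, total=1).
Iteration 1: components of {Nut} -> Panel = 1*3 = 3, Rod = 1*1 = 1, Shaft = 1*3 = 3.
Iteration 2: components of {Panel,Rod,Shaft} -> Frame = 3*3 = 9, Gear = 3*5 = 15.
Iteration 3: components of {Frame,Gear} -> Base = 9*2 = 18.
Iteration 4: no further components; recursion stops.
total values: 1, 3, 1, 3, 9, 15, 18; the maximum is 18.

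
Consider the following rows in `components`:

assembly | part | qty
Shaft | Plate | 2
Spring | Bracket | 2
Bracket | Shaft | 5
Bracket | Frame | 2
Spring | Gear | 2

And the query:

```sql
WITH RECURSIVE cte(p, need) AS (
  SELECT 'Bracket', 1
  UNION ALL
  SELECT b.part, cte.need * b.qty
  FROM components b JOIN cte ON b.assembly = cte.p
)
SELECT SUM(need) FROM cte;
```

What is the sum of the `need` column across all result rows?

Base: (Bracket, need=1).
Iteration 1: components of {Bracket} -> Frame = 1*2 = 2, Shaft = 1*5 = 5.
Iteration 2: components of {Frame,Shaft} -> Plate = 5*2 = 10.
Iteration 3: no further components; recursion stops.
SUM(need) = 1 + 2 + 5 + 10 = 18.

18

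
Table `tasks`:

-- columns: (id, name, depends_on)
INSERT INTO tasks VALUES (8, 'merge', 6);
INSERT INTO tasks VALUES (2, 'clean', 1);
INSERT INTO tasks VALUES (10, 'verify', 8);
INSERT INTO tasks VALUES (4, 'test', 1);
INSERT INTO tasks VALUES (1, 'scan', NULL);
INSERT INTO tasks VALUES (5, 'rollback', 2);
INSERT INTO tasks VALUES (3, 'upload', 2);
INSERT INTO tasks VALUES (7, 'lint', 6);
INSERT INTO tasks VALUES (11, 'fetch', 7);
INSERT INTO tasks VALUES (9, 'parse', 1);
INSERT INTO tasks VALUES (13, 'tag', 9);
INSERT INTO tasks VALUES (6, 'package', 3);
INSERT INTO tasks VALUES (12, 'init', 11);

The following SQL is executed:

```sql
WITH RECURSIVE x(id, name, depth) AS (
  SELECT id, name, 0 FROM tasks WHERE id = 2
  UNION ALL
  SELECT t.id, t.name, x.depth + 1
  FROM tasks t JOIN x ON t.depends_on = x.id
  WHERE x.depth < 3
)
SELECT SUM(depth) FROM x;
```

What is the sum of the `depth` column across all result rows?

Base: id=2 (clean) at depth 0.
Iteration 1: rows with depends_on in {2} -> upload (id 3, depth 1), rollback (id 5, depth 1).
Iteration 2: rows with depends_on in {3,5} -> package (id 6, depth 2).
Iteration 3: rows with depends_on in {6} -> lint (id 7, depth 3), merge (id 8, depth 3).
Iteration 4: depth < 3 fails for all current rows; recursion stops.
SUM(depth) = 0 + 1 + 1 + 2 + 3 + 3 = 10.

10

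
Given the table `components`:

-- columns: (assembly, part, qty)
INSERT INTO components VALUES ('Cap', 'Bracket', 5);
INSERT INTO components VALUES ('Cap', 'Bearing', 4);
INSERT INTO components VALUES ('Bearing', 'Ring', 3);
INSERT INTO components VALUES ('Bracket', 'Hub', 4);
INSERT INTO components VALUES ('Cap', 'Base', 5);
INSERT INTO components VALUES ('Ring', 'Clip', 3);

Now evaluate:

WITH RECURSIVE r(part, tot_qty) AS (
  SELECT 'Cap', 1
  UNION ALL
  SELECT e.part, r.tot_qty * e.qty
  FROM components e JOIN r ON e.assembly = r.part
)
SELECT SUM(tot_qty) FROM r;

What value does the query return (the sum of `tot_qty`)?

Base: (Cap, tot_qty=1).
Iteration 1: components of {Cap} -> Base = 1*5 = 5, Bearing = 1*4 = 4, Bracket = 1*5 = 5.
Iteration 2: components of {Base,Bearing,Bracket} -> Hub = 5*4 = 20, Ring = 4*3 = 12.
Iteration 3: components of {Hub,Ring} -> Clip = 12*3 = 36.
Iteration 4: no further components; recursion stops.
SUM(tot_qty) = 1 + 4 + 5 + 5 + 12 + 20 + 36 = 83.

83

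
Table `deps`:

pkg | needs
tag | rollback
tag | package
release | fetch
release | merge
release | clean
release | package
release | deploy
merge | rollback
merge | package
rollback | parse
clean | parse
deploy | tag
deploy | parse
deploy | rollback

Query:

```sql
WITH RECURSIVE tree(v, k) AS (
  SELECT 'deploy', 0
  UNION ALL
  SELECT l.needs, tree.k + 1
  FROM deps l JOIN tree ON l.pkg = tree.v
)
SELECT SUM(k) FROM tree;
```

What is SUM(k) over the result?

12

Base: (deploy, k=0).
Iteration 1: edges from {deploy} -> (parse, k=1), (rollback, k=1), (tag, k=1).
Iteration 2: edges from {parse,rollback,tag} -> (package, k=2), (parse, k=2), (rollback, k=2).
Iteration 3: edges from {package,parse,rollback} -> (parse, k=3).
Iteration 4: no outgoing edges from {parse}; recursion stops.
SUM(k) = 0 + 1 + 1 + 1 + 2 + 2 + 2 + 3 = 12.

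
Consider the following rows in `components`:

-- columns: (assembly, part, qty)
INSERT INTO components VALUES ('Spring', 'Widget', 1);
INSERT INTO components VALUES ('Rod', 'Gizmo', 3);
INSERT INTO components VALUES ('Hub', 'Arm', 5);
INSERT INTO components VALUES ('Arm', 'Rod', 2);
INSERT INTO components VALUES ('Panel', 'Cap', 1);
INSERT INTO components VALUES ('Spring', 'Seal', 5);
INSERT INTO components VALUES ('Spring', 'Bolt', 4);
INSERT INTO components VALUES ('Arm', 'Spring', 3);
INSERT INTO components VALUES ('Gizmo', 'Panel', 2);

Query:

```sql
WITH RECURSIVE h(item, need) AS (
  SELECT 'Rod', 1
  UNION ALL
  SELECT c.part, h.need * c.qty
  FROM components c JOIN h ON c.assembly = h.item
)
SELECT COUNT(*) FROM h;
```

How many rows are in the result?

Base: (Rod, need=1).
Iteration 1: components of {Rod} -> Gizmo = 1*3 = 3.
Iteration 2: components of {Gizmo} -> Panel = 3*2 = 6.
Iteration 3: components of {Panel} -> Cap = 6*1 = 6.
Iteration 4: no further components; recursion stops.
Total rows emitted: 4.

4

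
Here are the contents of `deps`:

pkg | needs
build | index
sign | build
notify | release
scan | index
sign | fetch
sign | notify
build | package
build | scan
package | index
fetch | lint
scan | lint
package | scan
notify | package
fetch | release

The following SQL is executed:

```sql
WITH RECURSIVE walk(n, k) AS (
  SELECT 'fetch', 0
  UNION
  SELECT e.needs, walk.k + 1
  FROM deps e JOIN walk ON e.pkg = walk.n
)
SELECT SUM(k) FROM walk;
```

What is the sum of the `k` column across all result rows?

Base: (fetch, k=0).
Iteration 1: edges from {fetch} -> (lint, k=1), (release, k=1).
Iteration 2: no outgoing edges from {lint,release}; recursion stops.
SUM(k) = 0 + 1 + 1 = 2.

2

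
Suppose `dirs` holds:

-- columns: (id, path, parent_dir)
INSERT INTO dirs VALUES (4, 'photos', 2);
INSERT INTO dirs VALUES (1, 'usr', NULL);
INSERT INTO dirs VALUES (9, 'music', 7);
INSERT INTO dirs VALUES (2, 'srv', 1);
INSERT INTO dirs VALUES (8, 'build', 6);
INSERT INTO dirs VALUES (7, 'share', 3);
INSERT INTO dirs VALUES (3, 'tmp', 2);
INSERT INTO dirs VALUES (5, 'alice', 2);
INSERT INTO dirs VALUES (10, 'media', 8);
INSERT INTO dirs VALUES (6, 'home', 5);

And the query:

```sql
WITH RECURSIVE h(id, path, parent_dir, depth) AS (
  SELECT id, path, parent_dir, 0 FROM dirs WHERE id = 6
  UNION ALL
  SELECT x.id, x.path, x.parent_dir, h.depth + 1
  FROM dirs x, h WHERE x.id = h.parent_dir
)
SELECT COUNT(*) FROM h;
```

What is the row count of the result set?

Base: id=6 (home), parent_dir=5, depth 0.
Iteration 1: join on id=5 -> alice (id 5, parent_dir=2, depth 1).
Iteration 2: join on id=2 -> srv (id 2, parent_dir=1, depth 2).
Iteration 3: join on id=1 -> usr (id 1, parent_dir=NULL, depth 3).
Iteration 4: parent_dir is NULL; no match; recursion stops.
Total rows emitted: 4.

4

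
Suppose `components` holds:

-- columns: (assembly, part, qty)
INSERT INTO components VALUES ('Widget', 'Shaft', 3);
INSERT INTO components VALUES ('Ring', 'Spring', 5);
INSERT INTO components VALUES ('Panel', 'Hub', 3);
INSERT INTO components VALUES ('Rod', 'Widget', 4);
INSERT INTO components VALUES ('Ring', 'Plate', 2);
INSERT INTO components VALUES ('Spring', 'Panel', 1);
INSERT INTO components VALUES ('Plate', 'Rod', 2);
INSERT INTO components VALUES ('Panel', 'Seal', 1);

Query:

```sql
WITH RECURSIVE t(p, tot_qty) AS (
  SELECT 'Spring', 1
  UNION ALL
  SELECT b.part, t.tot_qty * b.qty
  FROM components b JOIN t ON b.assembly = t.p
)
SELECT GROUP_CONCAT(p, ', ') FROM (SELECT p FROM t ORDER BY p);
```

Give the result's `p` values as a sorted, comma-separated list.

Base: (Spring, tot_qty=1).
Iteration 1: components of {Spring} -> Panel = 1*1 = 1.
Iteration 2: components of {Panel} -> Hub = 1*3 = 3, Seal = 1*1 = 1.
Iteration 3: no further components; recursion stops.

Hub, Panel, Seal, Spring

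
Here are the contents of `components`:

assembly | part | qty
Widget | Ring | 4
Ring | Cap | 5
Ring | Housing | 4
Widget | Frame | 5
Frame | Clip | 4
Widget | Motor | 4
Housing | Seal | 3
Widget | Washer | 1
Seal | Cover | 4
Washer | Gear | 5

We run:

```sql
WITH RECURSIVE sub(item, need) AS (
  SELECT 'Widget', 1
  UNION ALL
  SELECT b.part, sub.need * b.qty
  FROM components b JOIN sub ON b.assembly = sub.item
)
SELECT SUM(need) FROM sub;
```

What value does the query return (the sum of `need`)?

Base: (Widget, need=1).
Iteration 1: components of {Widget} -> Frame = 1*5 = 5, Motor = 1*4 = 4, Ring = 1*4 = 4, Washer = 1*1 = 1.
Iteration 2: components of {Frame,Motor,Ring,Washer} -> Cap = 4*5 = 20, Clip = 5*4 = 20, Gear = 1*5 = 5, Housing = 4*4 = 16.
Iteration 3: components of {Cap,Clip,Gear,Housing} -> Seal = 16*3 = 48.
Iteration 4: components of {Seal} -> Cover = 48*4 = 192.
Iteration 5: no further components; recursion stops.
SUM(need) = 1 + 4 + 5 + 4 + 1 + 20 + 16 + 20 + 5 + 48 + 192 = 316.

316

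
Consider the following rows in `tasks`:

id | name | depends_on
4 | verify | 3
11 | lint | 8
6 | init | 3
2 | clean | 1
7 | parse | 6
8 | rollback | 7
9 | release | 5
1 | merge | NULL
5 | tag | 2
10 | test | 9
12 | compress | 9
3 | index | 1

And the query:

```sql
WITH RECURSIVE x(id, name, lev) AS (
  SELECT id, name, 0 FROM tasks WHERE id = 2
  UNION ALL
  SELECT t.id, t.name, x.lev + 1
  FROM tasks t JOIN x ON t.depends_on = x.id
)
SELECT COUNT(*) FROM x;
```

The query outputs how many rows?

5

Base: id=2 (clean) at lev 0.
Iteration 1: rows with depends_on in {2} -> tag (id 5, lev 1).
Iteration 2: rows with depends_on in {5} -> release (id 9, lev 2).
Iteration 3: rows with depends_on in {9} -> test (id 10, lev 3), compress (id 12, lev 3).
Iteration 4: no rows with depends_on in {10,12}; recursion stops.
Total rows emitted: 5.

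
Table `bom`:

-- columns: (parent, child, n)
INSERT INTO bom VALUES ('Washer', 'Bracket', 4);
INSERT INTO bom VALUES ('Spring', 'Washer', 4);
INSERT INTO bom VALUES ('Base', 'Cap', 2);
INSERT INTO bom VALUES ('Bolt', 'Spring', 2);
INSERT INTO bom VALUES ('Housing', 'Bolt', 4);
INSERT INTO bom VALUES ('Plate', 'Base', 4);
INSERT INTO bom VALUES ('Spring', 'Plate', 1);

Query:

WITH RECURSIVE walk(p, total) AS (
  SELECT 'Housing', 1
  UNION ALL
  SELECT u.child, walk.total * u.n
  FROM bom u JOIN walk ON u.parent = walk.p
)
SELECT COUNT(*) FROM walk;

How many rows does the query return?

8

Base: (Housing, total=1).
Iteration 1: components of {Housing} -> Bolt = 1*4 = 4.
Iteration 2: components of {Bolt} -> Spring = 4*2 = 8.
Iteration 3: components of {Spring} -> Plate = 8*1 = 8, Washer = 8*4 = 32.
Iteration 4: components of {Plate,Washer} -> Base = 8*4 = 32, Bracket = 32*4 = 128.
Iteration 5: components of {Base,Bracket} -> Cap = 32*2 = 64.
Iteration 6: no further components; recursion stops.
Total rows emitted: 8.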